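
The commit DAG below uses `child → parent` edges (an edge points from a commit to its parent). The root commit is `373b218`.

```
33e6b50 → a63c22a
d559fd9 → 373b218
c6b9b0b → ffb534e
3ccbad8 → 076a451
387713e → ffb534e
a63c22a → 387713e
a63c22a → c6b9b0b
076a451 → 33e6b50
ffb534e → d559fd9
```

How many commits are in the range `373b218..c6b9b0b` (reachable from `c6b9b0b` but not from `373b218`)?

3

Reachable from c6b9b0b: {373b218, c6b9b0b, d559fd9, ffb534e}.
Reachable from 373b218: {373b218}.
In c6b9b0b's history but not 373b218's: {c6b9b0b, d559fd9, ffb534e} — 3 commits.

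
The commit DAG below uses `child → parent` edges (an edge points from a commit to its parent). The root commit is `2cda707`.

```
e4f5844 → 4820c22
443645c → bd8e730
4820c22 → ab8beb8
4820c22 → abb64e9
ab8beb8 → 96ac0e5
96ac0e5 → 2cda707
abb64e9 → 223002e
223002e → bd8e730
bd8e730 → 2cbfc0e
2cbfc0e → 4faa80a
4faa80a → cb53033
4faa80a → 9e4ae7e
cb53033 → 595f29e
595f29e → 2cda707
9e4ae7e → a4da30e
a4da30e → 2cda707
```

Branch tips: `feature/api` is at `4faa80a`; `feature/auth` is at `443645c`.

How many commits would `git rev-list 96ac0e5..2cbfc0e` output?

Reachable from 2cbfc0e: {2cbfc0e, 2cda707, 4faa80a, 595f29e, 9e4ae7e, a4da30e, cb53033}.
Reachable from 96ac0e5: {2cda707, 96ac0e5}.
In 2cbfc0e's history but not 96ac0e5's: {2cbfc0e, 4faa80a, 595f29e, 9e4ae7e, a4da30e, cb53033} — 6 commits.

6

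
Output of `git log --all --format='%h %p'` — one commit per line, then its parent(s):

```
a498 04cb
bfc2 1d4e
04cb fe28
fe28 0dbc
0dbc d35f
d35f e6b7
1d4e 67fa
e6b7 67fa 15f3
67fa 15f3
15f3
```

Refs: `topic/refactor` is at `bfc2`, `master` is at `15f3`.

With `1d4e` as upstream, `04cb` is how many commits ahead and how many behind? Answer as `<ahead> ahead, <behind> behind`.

5 ahead, 1 behind

Reachable from 04cb: {04cb, 0dbc, 15f3, 67fa, d35f, e6b7, fe28}.
Reachable from 1d4e: {15f3, 1d4e, 67fa}.
Only in 04cb's history (ahead): {04cb, 0dbc, d35f, e6b7, fe28} — 5.
Only in 1d4e's history (behind): {1d4e} — 1.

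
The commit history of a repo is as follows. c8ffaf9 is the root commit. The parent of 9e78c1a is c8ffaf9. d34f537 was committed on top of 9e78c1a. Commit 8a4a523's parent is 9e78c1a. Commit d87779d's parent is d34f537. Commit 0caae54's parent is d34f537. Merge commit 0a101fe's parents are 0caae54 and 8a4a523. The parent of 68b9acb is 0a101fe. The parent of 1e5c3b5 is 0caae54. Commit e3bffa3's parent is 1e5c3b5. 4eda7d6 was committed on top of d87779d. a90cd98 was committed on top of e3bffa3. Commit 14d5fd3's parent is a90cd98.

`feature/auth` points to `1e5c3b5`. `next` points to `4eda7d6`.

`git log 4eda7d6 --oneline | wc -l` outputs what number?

5

Walking parent pointers from 4eda7d6: reachable set = {4eda7d6, 9e78c1a, c8ffaf9, d34f537, d87779d}.
That is 5 commits.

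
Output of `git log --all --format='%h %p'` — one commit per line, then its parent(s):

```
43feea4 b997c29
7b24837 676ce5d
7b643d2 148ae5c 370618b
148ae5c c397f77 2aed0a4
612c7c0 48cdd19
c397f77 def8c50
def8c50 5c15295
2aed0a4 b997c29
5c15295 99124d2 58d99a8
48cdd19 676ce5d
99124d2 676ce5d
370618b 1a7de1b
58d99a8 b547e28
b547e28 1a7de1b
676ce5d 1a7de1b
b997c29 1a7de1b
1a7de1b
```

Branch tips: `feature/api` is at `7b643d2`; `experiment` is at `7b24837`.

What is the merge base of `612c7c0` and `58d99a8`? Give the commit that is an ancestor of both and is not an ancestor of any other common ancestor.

Ancestors of 612c7c0: {1a7de1b, 48cdd19, 612c7c0, 676ce5d}.
Ancestors of 58d99a8: {1a7de1b, 58d99a8, b547e28}.
Common ancestors: {1a7de1b}.
The only common ancestor is 1a7de1b, so it is the merge base.

1a7de1b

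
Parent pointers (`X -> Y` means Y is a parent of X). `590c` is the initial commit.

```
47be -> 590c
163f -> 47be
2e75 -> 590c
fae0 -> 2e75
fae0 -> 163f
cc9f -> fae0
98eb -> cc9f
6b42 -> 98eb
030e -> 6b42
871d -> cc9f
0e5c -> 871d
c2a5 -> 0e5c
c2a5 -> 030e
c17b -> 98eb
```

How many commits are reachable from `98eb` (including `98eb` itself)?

7

Walking parent pointers from 98eb: reachable set = {163f, 2e75, 47be, 590c, 98eb, cc9f, fae0}.
That is 7 commits.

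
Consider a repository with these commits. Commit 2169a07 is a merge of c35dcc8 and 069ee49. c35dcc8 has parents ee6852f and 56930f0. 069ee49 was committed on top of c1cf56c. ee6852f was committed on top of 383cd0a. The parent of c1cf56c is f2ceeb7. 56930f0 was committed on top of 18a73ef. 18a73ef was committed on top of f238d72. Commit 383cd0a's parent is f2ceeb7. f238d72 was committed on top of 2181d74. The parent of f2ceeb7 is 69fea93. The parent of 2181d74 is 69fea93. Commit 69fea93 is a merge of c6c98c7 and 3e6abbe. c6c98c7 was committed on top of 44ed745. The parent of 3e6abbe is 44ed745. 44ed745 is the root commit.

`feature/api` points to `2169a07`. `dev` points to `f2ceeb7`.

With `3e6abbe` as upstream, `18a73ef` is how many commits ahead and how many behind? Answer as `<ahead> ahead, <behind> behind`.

Reachable from 18a73ef: {18a73ef, 2181d74, 3e6abbe, 44ed745, 69fea93, c6c98c7, f238d72}.
Reachable from 3e6abbe: {3e6abbe, 44ed745}.
Only in 18a73ef's history (ahead): {18a73ef, 2181d74, 69fea93, c6c98c7, f238d72} — 5.
Only in 3e6abbe's history (behind): {} — 0.

5 ahead, 0 behind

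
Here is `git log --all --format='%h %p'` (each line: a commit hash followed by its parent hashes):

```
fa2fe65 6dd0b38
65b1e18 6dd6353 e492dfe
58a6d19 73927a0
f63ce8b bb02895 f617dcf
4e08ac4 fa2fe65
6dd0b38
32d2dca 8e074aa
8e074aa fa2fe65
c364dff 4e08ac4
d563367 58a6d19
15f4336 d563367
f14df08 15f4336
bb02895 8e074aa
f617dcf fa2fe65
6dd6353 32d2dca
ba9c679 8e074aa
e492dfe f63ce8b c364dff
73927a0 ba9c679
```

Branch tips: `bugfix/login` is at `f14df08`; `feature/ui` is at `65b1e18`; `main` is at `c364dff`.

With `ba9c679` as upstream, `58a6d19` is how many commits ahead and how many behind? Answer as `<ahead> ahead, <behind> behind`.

Reachable from 58a6d19: {58a6d19, 6dd0b38, 73927a0, 8e074aa, ba9c679, fa2fe65}.
Reachable from ba9c679: {6dd0b38, 8e074aa, ba9c679, fa2fe65}.
Only in 58a6d19's history (ahead): {58a6d19, 73927a0} — 2.
Only in ba9c679's history (behind): {} — 0.

2 ahead, 0 behind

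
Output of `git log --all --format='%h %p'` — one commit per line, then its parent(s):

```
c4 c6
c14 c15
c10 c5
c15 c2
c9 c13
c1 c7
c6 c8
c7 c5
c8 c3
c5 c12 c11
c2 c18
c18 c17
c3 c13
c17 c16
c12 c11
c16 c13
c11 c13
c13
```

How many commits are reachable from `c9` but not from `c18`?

1

Reachable from c9: {c13, c9}.
Reachable from c18: {c13, c16, c17, c18}.
In c9's history but not c18's: {c9} — 1 commit.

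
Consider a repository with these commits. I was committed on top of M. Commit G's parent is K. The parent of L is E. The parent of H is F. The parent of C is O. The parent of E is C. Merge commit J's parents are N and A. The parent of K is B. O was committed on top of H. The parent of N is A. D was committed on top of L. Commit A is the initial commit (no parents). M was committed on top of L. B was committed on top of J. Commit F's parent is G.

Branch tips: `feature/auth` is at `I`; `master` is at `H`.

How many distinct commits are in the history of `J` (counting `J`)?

Walking parent pointers from J: reachable set = {A, J, N}.
That is 3 commits.

3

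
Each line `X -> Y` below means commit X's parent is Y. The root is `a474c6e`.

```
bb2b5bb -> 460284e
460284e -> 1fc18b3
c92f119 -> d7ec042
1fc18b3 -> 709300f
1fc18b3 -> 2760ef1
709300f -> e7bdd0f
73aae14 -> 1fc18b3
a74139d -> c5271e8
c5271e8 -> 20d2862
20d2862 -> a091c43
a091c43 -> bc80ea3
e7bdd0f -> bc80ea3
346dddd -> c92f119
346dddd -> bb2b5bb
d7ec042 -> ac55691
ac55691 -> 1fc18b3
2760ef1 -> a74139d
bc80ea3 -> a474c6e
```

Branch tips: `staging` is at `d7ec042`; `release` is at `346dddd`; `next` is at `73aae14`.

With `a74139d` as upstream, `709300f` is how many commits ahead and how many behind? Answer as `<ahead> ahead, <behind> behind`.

2 ahead, 4 behind

Reachable from 709300f: {709300f, a474c6e, bc80ea3, e7bdd0f}.
Reachable from a74139d: {20d2862, a091c43, a474c6e, a74139d, bc80ea3, c5271e8}.
Only in 709300f's history (ahead): {709300f, e7bdd0f} — 2.
Only in a74139d's history (behind): {20d2862, a091c43, a74139d, c5271e8} — 4.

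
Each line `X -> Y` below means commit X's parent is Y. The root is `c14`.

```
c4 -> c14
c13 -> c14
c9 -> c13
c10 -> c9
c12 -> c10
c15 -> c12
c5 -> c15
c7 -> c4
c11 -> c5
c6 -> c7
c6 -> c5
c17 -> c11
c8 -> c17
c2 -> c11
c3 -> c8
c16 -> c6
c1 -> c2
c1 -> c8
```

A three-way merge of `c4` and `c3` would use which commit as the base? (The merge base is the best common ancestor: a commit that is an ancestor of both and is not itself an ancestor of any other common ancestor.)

c14

Ancestors of c4: {c14, c4}.
Ancestors of c3: {c10, c11, c12, c13, c14, c15, c17, c3, c5, c8, c9}.
Common ancestors: {c14}.
The only common ancestor is c14, so it is the merge base.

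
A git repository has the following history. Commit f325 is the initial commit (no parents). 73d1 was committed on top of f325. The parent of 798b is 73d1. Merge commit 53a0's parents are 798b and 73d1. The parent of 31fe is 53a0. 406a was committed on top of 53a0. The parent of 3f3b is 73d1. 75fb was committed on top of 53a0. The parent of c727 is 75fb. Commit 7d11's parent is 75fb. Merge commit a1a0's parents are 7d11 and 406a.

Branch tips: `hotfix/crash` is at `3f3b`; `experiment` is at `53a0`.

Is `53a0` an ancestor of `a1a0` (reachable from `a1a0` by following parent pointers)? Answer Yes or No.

Ancestors of a1a0 (commits reachable by following parents): {406a, 53a0, 73d1, 75fb, 798b, 7d11, a1a0, f325}.
53a0 is in that set, so it is an ancestor of a1a0.

Yes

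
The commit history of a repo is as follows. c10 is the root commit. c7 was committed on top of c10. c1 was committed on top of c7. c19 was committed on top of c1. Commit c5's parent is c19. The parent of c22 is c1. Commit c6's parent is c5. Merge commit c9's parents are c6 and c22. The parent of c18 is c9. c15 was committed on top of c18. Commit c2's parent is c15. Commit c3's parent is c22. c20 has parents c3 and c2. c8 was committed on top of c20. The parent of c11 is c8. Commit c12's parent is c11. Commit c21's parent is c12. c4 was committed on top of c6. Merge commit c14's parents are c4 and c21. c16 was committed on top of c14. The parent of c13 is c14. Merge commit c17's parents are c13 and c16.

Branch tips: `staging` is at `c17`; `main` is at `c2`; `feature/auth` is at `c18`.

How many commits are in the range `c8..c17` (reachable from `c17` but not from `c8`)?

8

Reachable from c17: {c1, c10, c11, c12, c13, c14, c15, c16, c17, c18, c19, c2, c20, c21, c22, c3, c4, c5, c6, c7, c8, c9}.
Reachable from c8: {c1, c10, c15, c18, c19, c2, c20, c22, c3, c5, c6, c7, c8, c9}.
In c17's history but not c8's: {c11, c12, c13, c14, c16, c17, c21, c4} — 8 commits.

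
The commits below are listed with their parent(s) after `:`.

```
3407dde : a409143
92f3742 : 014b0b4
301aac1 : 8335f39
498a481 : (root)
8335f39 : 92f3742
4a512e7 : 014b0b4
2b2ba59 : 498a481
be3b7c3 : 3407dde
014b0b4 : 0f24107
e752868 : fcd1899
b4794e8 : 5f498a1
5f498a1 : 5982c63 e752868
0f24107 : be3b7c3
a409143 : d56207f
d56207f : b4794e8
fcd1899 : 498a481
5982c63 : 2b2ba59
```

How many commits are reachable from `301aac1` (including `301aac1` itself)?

Walking parent pointers from 301aac1: reachable set = {014b0b4, 0f24107, 2b2ba59, 301aac1, 3407dde, 498a481, 5982c63, 5f498a1, 8335f39, 92f3742, a409143, b4794e8, be3b7c3, d56207f, e752868, fcd1899}.
That is 16 commits.

16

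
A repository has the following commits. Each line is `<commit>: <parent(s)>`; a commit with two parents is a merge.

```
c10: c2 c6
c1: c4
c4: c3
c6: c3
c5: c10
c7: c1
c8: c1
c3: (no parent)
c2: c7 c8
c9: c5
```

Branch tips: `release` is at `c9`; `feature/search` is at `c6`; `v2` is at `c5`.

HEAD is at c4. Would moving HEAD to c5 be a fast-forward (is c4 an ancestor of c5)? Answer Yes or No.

Yes

A fast-forward from c4 to c5 is possible iff c4 is an ancestor of c5.
Ancestors of c5: {c1, c10, c2, c3, c4, c5, c6, c7, c8}.
c4 is among them, so fast-forward is possible.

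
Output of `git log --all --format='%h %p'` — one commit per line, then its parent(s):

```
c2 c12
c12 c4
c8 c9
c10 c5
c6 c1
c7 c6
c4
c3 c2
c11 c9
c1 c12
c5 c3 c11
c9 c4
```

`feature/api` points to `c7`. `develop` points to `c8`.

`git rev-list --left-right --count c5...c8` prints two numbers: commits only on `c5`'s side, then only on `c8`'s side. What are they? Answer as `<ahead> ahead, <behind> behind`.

Reachable from c5: {c11, c12, c2, c3, c4, c5, c9}.
Reachable from c8: {c4, c8, c9}.
Only in c5's history (ahead): {c11, c12, c2, c3, c5} — 5.
Only in c8's history (behind): {c8} — 1.

5 ahead, 1 behind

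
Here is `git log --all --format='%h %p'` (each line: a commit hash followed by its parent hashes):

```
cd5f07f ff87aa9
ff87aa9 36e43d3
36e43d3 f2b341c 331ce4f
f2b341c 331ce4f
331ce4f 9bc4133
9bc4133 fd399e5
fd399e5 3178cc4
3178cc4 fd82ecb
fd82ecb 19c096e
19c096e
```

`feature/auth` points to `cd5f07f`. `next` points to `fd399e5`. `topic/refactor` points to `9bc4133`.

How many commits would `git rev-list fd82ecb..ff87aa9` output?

Reachable from ff87aa9: {19c096e, 3178cc4, 331ce4f, 36e43d3, 9bc4133, f2b341c, fd399e5, fd82ecb, ff87aa9}.
Reachable from fd82ecb: {19c096e, fd82ecb}.
In ff87aa9's history but not fd82ecb's: {3178cc4, 331ce4f, 36e43d3, 9bc4133, f2b341c, fd399e5, ff87aa9} — 7 commits.

7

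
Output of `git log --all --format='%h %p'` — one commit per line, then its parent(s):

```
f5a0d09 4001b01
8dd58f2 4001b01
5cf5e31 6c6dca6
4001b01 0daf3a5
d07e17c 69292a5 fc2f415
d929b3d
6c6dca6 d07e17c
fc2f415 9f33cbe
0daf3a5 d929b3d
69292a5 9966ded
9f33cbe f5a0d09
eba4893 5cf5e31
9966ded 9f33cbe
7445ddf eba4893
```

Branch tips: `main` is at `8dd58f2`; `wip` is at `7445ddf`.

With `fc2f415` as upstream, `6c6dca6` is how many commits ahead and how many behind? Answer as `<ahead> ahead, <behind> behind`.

Reachable from 6c6dca6: {0daf3a5, 4001b01, 69292a5, 6c6dca6, 9966ded, 9f33cbe, d07e17c, d929b3d, f5a0d09, fc2f415}.
Reachable from fc2f415: {0daf3a5, 4001b01, 9f33cbe, d929b3d, f5a0d09, fc2f415}.
Only in 6c6dca6's history (ahead): {69292a5, 6c6dca6, 9966ded, d07e17c} — 4.
Only in fc2f415's history (behind): {} — 0.

4 ahead, 0 behind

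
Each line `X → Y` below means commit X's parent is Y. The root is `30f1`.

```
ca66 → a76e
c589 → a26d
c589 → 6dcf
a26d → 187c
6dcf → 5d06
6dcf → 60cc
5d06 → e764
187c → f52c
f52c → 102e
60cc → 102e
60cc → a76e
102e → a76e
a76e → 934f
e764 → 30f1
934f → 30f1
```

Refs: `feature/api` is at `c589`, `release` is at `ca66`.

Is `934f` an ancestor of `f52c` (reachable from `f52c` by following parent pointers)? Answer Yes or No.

Yes

Ancestors of f52c (commits reachable by following parents): {102e, 30f1, 934f, a76e, f52c}.
934f is in that set, so it is an ancestor of f52c.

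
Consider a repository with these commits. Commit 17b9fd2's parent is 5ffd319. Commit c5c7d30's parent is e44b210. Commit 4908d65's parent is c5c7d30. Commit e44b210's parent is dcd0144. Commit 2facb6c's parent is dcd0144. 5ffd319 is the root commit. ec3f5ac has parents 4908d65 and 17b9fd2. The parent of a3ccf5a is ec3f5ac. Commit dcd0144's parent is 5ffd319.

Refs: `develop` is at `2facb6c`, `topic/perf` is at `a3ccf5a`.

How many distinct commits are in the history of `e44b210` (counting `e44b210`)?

Walking parent pointers from e44b210: reachable set = {5ffd319, dcd0144, e44b210}.
That is 3 commits.

3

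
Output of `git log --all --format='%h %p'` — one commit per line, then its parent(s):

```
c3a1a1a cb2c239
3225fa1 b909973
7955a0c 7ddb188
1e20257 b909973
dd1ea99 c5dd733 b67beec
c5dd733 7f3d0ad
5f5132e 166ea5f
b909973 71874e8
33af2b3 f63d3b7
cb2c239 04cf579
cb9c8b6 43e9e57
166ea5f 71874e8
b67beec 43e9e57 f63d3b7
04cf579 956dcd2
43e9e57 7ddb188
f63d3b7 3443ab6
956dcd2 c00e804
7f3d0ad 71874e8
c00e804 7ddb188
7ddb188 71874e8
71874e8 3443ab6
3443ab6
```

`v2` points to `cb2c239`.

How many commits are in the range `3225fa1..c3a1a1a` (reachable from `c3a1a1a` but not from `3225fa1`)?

6

Reachable from c3a1a1a: {04cf579, 3443ab6, 71874e8, 7ddb188, 956dcd2, c00e804, c3a1a1a, cb2c239}.
Reachable from 3225fa1: {3225fa1, 3443ab6, 71874e8, b909973}.
In c3a1a1a's history but not 3225fa1's: {04cf579, 7ddb188, 956dcd2, c00e804, c3a1a1a, cb2c239} — 6 commits.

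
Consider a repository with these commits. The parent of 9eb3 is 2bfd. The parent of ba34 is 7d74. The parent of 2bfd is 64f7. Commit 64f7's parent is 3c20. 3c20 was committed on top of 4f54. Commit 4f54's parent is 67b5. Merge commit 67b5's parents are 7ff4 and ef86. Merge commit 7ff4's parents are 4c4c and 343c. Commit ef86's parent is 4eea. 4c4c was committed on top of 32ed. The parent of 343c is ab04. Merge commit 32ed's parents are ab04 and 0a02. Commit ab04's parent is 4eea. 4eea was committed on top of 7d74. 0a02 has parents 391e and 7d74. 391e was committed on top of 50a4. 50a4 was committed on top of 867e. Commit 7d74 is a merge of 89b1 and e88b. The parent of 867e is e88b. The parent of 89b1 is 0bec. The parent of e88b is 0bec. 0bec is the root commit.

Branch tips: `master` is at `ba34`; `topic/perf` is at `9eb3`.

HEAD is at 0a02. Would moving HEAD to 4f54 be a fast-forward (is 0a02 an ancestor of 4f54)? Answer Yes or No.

A fast-forward from 0a02 to 4f54 is possible iff 0a02 is an ancestor of 4f54.
Ancestors of 4f54: {0a02, 0bec, 32ed, 343c, 391e, 4c4c, 4eea, 4f54, 50a4, 67b5, 7d74, 7ff4, 867e, 89b1, ab04, e88b, ef86}.
0a02 is among them, so fast-forward is possible.

Yes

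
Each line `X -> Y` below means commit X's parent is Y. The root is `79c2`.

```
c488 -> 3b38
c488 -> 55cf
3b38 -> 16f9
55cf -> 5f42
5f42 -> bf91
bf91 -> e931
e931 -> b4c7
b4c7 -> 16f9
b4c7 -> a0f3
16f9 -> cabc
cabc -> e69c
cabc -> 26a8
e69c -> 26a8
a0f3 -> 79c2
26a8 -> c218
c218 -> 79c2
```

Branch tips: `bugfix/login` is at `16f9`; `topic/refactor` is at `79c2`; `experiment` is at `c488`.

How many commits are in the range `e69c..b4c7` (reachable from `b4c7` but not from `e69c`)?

Reachable from b4c7: {16f9, 26a8, 79c2, a0f3, b4c7, c218, cabc, e69c}.
Reachable from e69c: {26a8, 79c2, c218, e69c}.
In b4c7's history but not e69c's: {16f9, a0f3, b4c7, cabc} — 4 commits.

4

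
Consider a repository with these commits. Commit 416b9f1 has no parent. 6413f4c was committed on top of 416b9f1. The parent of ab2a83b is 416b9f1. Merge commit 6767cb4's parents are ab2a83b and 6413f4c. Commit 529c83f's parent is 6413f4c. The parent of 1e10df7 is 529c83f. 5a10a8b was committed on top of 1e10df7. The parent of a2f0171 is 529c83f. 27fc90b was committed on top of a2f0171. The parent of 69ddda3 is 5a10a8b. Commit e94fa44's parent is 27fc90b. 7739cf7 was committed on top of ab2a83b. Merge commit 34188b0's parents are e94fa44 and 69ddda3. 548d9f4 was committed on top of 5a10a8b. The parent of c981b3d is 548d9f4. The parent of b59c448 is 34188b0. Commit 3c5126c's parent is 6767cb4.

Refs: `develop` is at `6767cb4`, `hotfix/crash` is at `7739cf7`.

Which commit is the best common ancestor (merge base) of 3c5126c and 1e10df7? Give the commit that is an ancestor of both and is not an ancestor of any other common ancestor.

6413f4c

Ancestors of 3c5126c: {3c5126c, 416b9f1, 6413f4c, 6767cb4, ab2a83b}.
Ancestors of 1e10df7: {1e10df7, 416b9f1, 529c83f, 6413f4c}.
Common ancestors: {416b9f1, 6413f4c}.
Among these, 6413f4c is not an ancestor of any other common ancestor — it is the merge base.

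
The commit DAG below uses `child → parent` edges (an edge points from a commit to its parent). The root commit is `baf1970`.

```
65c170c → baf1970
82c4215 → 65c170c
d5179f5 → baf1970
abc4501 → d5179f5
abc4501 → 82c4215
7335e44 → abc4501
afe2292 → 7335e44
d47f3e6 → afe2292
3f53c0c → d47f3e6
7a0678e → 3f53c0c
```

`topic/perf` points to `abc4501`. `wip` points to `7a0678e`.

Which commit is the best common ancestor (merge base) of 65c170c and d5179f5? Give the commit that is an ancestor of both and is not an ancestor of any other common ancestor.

baf1970

Ancestors of 65c170c: {65c170c, baf1970}.
Ancestors of d5179f5: {baf1970, d5179f5}.
Common ancestors: {baf1970}.
The only common ancestor is baf1970, so it is the merge base.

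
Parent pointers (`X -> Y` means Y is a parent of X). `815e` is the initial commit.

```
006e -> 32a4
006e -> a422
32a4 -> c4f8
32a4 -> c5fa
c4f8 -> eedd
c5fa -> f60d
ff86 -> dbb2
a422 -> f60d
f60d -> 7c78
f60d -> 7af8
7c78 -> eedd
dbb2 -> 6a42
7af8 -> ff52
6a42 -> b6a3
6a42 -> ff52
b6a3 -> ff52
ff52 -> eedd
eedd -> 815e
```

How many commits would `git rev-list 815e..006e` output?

10

Reachable from 006e: {006e, 32a4, 7af8, 7c78, 815e, a422, c4f8, c5fa, eedd, f60d, ff52}.
Reachable from 815e: {815e}.
In 006e's history but not 815e's: {006e, 32a4, 7af8, 7c78, a422, c4f8, c5fa, eedd, f60d, ff52} — 10 commits.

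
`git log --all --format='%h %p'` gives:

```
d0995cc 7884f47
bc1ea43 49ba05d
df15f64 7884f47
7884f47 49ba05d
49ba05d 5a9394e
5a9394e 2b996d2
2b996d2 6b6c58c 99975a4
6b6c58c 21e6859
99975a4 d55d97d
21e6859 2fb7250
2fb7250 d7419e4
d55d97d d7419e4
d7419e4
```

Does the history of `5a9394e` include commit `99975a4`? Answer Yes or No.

Ancestors of 5a9394e (commits reachable by following parents): {21e6859, 2b996d2, 2fb7250, 5a9394e, 6b6c58c, 99975a4, d55d97d, d7419e4}.
99975a4 is in that set, so it is an ancestor of 5a9394e.

Yes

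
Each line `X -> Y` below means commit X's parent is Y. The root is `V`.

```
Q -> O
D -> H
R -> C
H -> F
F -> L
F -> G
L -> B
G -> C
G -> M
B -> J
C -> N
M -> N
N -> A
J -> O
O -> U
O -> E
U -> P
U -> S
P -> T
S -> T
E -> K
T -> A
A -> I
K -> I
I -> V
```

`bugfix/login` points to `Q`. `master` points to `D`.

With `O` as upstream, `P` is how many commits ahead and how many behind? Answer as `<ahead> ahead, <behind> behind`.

Reachable from P: {A, I, P, T, V}.
Reachable from O: {A, E, I, K, O, P, S, T, U, V}.
Only in P's history (ahead): {} — 0.
Only in O's history (behind): {E, K, O, S, U} — 5.

0 ahead, 5 behind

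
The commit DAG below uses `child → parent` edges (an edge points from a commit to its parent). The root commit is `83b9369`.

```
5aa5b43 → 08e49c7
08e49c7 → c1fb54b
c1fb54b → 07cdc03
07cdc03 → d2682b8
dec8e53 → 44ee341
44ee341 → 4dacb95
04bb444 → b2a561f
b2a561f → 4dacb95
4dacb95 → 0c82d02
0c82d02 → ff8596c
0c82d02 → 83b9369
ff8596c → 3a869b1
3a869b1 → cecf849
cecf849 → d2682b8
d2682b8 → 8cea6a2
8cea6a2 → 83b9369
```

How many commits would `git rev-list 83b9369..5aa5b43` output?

Reachable from 5aa5b43: {07cdc03, 08e49c7, 5aa5b43, 83b9369, 8cea6a2, c1fb54b, d2682b8}.
Reachable from 83b9369: {83b9369}.
In 5aa5b43's history but not 83b9369's: {07cdc03, 08e49c7, 5aa5b43, 8cea6a2, c1fb54b, d2682b8} — 6 commits.

6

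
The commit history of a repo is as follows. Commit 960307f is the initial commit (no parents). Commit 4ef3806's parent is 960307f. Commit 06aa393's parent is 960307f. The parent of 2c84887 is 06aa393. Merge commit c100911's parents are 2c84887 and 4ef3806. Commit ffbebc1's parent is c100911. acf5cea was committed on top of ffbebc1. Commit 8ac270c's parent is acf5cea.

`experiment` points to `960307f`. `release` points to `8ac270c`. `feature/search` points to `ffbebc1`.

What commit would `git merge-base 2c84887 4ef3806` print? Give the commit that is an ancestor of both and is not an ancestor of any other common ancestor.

960307f

Ancestors of 2c84887: {06aa393, 2c84887, 960307f}.
Ancestors of 4ef3806: {4ef3806, 960307f}.
Common ancestors: {960307f}.
The only common ancestor is 960307f, so it is the merge base.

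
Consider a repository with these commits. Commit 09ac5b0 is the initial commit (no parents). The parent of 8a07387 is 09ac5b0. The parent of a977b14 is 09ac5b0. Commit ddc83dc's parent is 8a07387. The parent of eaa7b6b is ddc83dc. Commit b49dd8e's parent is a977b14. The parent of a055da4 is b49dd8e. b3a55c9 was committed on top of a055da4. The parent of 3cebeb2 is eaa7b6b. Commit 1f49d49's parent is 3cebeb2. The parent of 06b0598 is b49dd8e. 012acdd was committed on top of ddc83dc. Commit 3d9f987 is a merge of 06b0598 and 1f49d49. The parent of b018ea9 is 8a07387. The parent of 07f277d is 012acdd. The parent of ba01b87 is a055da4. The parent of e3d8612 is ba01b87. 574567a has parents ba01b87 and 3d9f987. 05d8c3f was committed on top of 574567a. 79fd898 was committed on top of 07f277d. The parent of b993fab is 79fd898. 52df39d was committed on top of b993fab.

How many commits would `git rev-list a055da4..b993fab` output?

Reachable from b993fab: {012acdd, 07f277d, 09ac5b0, 79fd898, 8a07387, b993fab, ddc83dc}.
Reachable from a055da4: {09ac5b0, a055da4, a977b14, b49dd8e}.
In b993fab's history but not a055da4's: {012acdd, 07f277d, 79fd898, 8a07387, b993fab, ddc83dc} — 6 commits.

6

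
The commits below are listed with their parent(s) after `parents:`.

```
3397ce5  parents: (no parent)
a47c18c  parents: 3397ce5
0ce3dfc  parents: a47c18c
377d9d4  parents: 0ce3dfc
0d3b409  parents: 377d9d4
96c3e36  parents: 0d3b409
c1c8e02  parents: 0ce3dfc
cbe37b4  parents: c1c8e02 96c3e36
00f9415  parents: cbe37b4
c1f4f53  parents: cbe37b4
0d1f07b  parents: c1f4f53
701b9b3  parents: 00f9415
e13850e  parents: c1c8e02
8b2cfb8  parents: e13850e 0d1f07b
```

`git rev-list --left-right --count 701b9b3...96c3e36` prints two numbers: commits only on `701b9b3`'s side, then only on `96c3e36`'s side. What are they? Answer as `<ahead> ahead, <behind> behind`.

4 ahead, 0 behind

Reachable from 701b9b3: {00f9415, 0ce3dfc, 0d3b409, 3397ce5, 377d9d4, 701b9b3, 96c3e36, a47c18c, c1c8e02, cbe37b4}.
Reachable from 96c3e36: {0ce3dfc, 0d3b409, 3397ce5, 377d9d4, 96c3e36, a47c18c}.
Only in 701b9b3's history (ahead): {00f9415, 701b9b3, c1c8e02, cbe37b4} — 4.
Only in 96c3e36's history (behind): {} — 0.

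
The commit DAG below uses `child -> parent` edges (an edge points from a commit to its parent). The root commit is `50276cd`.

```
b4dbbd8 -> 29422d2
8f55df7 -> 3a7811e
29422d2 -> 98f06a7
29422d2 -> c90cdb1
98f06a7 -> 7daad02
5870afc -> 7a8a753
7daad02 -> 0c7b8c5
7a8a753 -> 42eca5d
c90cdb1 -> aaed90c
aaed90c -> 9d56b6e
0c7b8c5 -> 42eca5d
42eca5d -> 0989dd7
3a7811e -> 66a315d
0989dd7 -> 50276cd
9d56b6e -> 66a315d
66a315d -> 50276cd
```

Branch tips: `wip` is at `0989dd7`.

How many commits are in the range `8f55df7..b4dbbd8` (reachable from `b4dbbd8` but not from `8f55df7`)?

10

Reachable from b4dbbd8: {0989dd7, 0c7b8c5, 29422d2, 42eca5d, 50276cd, 66a315d, 7daad02, 98f06a7, 9d56b6e, aaed90c, b4dbbd8, c90cdb1}.
Reachable from 8f55df7: {3a7811e, 50276cd, 66a315d, 8f55df7}.
In b4dbbd8's history but not 8f55df7's: {0989dd7, 0c7b8c5, 29422d2, 42eca5d, 7daad02, 98f06a7, 9d56b6e, aaed90c, b4dbbd8, c90cdb1} — 10 commits.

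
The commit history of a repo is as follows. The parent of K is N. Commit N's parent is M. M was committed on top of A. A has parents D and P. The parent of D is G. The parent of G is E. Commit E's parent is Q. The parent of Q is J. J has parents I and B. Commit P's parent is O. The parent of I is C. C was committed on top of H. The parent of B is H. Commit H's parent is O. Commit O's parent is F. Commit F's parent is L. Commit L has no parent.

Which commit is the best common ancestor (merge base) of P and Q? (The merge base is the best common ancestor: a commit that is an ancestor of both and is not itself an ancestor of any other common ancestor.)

O

Ancestors of P: {F, L, O, P}.
Ancestors of Q: {B, C, F, H, I, J, L, O, Q}.
Common ancestors: {F, L, O}.
Among these, O is not an ancestor of any other common ancestor — it is the merge base.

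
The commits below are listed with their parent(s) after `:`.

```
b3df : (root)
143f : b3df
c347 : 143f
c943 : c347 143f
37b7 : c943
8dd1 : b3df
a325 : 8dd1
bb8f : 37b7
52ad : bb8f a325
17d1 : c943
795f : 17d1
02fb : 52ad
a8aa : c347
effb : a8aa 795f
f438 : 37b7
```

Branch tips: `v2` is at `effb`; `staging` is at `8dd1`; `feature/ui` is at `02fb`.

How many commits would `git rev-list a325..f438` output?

5

Reachable from f438: {143f, 37b7, b3df, c347, c943, f438}.
Reachable from a325: {8dd1, a325, b3df}.
In f438's history but not a325's: {143f, 37b7, c347, c943, f438} — 5 commits.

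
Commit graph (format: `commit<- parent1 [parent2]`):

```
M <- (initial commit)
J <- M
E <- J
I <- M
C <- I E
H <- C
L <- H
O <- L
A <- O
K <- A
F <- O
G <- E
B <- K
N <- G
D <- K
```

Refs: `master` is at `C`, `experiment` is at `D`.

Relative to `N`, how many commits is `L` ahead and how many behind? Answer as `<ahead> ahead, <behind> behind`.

Reachable from L: {C, E, H, I, J, L, M}.
Reachable from N: {E, G, J, M, N}.
Only in L's history (ahead): {C, H, I, L} — 4.
Only in N's history (behind): {G, N} — 2.

4 ahead, 2 behind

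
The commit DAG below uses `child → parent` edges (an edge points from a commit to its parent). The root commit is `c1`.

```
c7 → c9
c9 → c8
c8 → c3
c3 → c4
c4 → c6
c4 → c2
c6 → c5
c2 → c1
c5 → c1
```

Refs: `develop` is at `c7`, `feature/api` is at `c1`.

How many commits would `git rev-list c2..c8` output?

5

Reachable from c8: {c1, c2, c3, c4, c5, c6, c8}.
Reachable from c2: {c1, c2}.
In c8's history but not c2's: {c3, c4, c5, c6, c8} — 5 commits.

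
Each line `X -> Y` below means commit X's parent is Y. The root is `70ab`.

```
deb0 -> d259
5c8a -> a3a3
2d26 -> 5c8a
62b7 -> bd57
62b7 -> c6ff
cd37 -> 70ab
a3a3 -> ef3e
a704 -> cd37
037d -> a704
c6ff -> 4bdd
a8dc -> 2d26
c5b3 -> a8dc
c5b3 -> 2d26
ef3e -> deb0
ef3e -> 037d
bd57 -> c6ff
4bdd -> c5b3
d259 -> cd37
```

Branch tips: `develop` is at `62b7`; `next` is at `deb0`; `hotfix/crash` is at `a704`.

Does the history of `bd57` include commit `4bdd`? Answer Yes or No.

Ancestors of bd57 (commits reachable by following parents): {037d, 2d26, 4bdd, 5c8a, 70ab, a3a3, a704, a8dc, bd57, c5b3, c6ff, cd37, d259, deb0, ef3e}.
4bdd is in that set, so it is an ancestor of bd57.

Yes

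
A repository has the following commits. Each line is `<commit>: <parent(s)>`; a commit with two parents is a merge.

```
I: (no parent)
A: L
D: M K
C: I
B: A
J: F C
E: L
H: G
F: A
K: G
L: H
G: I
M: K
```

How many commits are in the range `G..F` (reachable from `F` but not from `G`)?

4

Reachable from F: {A, F, G, H, I, L}.
Reachable from G: {G, I}.
In F's history but not G's: {A, F, H, L} — 4 commits.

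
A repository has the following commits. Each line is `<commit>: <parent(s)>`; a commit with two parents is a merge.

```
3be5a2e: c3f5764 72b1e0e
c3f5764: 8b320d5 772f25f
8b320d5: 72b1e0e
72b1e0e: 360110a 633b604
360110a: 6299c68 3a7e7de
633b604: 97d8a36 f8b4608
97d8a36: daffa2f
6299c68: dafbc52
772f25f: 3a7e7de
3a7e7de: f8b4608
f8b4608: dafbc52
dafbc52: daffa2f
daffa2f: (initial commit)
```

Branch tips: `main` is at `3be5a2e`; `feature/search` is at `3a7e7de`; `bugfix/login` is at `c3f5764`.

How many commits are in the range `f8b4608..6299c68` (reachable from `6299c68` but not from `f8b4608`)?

1

Reachable from 6299c68: {6299c68, dafbc52, daffa2f}.
Reachable from f8b4608: {dafbc52, daffa2f, f8b4608}.
In 6299c68's history but not f8b4608's: {6299c68} — 1 commit.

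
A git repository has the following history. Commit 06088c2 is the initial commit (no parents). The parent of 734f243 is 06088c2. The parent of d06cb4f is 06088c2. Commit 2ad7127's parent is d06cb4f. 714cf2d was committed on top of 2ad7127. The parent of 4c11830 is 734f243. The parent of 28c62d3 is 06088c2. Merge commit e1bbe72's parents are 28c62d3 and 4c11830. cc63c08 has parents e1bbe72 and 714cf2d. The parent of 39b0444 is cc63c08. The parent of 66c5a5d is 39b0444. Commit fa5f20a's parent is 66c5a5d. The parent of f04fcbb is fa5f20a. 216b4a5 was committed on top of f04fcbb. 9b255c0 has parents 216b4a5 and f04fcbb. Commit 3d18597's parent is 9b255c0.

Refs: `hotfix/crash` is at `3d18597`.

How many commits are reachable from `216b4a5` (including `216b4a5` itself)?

14

Walking parent pointers from 216b4a5: reachable set = {06088c2, 216b4a5, 28c62d3, 2ad7127, 39b0444, 4c11830, 66c5a5d, 714cf2d, 734f243, cc63c08, d06cb4f, e1bbe72, f04fcbb, fa5f20a}.
That is 14 commits.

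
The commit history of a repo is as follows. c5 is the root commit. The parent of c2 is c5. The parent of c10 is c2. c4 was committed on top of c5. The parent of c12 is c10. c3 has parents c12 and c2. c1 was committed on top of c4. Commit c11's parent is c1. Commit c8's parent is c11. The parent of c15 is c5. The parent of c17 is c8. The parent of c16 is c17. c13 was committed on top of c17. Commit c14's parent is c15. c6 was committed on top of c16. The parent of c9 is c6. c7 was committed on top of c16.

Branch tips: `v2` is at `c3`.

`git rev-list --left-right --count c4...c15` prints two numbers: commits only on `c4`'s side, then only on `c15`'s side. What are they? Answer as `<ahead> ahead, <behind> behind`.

Reachable from c4: {c4, c5}.
Reachable from c15: {c15, c5}.
Only in c4's history (ahead): {c4} — 1.
Only in c15's history (behind): {c15} — 1.

1 ahead, 1 behind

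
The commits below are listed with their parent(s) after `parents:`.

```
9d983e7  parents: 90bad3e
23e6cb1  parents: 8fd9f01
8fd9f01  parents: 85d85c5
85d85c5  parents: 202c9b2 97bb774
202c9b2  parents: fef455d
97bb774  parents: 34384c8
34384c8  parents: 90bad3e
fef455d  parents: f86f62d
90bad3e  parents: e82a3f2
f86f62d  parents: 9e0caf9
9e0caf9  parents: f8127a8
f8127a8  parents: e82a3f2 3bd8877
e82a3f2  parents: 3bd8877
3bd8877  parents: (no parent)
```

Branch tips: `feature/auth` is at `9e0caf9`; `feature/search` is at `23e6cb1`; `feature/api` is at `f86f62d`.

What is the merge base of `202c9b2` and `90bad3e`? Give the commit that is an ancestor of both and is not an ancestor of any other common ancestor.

Ancestors of 202c9b2: {202c9b2, 3bd8877, 9e0caf9, e82a3f2, f8127a8, f86f62d, fef455d}.
Ancestors of 90bad3e: {3bd8877, 90bad3e, e82a3f2}.
Common ancestors: {3bd8877, e82a3f2}.
Among these, e82a3f2 is not an ancestor of any other common ancestor — it is the merge base.

e82a3f2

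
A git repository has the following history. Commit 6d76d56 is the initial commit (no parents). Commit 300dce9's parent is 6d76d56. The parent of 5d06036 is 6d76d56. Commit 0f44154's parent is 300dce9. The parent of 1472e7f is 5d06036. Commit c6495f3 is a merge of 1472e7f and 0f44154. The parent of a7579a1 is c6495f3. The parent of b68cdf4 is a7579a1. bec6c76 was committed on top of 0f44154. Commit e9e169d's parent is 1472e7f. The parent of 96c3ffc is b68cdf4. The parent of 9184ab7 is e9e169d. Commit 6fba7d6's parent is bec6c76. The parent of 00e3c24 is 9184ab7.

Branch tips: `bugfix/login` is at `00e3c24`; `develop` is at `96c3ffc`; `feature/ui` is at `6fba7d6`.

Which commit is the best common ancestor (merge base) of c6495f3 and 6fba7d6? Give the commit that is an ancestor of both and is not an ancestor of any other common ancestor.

Ancestors of c6495f3: {0f44154, 1472e7f, 300dce9, 5d06036, 6d76d56, c6495f3}.
Ancestors of 6fba7d6: {0f44154, 300dce9, 6d76d56, 6fba7d6, bec6c76}.
Common ancestors: {0f44154, 300dce9, 6d76d56}.
Among these, 0f44154 is not an ancestor of any other common ancestor — it is the merge base.

0f44154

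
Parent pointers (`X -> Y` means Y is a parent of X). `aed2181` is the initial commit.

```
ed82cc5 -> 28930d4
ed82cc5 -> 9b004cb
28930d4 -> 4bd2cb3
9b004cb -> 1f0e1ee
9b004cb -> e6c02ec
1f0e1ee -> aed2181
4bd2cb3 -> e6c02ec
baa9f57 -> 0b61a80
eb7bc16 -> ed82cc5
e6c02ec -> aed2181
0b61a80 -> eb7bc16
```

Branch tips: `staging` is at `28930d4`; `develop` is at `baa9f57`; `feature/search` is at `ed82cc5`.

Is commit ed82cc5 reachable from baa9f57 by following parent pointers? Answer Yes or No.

Yes

Ancestors of baa9f57 (commits reachable by following parents): {0b61a80, 1f0e1ee, 28930d4, 4bd2cb3, 9b004cb, aed2181, baa9f57, e6c02ec, eb7bc16, ed82cc5}.
ed82cc5 is in that set, so it is an ancestor of baa9f57.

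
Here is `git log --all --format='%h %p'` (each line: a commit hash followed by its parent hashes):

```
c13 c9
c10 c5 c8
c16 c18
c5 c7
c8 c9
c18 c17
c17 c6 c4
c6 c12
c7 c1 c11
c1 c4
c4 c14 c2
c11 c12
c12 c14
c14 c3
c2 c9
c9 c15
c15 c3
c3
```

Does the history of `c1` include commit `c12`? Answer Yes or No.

Ancestors of c1: {c1, c14, c15, c2, c3, c4, c9}.
c12 is not in that set, so it is not an ancestor of c1.

No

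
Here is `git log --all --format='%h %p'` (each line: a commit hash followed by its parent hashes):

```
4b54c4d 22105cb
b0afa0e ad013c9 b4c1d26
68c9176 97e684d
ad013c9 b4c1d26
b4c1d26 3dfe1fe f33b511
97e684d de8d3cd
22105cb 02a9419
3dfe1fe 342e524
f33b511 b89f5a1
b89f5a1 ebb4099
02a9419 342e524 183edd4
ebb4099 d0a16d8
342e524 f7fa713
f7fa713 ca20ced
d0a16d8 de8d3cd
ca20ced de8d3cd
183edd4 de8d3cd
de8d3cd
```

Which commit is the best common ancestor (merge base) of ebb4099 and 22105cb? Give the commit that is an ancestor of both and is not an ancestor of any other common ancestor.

de8d3cd

Ancestors of ebb4099: {d0a16d8, de8d3cd, ebb4099}.
Ancestors of 22105cb: {02a9419, 183edd4, 22105cb, 342e524, ca20ced, de8d3cd, f7fa713}.
Common ancestors: {de8d3cd}.
The only common ancestor is de8d3cd, so it is the merge base.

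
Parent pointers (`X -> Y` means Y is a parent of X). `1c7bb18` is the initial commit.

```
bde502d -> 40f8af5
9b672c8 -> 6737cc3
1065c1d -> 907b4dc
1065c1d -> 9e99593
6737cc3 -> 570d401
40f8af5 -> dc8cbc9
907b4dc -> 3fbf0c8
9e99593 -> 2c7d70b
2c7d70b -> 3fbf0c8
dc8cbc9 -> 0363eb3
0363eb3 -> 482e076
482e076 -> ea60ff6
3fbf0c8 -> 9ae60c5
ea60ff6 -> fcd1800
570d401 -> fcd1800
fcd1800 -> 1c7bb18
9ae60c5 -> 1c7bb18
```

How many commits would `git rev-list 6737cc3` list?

Walking parent pointers from 6737cc3: reachable set = {1c7bb18, 570d401, 6737cc3, fcd1800}.
That is 4 commits.

4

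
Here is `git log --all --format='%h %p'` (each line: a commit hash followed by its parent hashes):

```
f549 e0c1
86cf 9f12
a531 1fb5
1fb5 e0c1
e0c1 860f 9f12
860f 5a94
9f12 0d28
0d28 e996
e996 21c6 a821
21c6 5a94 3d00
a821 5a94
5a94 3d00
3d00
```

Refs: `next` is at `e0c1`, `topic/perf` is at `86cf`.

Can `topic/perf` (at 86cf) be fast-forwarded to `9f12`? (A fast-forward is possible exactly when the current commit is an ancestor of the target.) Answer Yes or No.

A fast-forward from 86cf to 9f12 is possible iff 86cf is an ancestor of 9f12.
Ancestors of 9f12: {0d28, 21c6, 3d00, 5a94, 9f12, a821, e996}.
86cf is not among them, so fast-forward is not possible.

No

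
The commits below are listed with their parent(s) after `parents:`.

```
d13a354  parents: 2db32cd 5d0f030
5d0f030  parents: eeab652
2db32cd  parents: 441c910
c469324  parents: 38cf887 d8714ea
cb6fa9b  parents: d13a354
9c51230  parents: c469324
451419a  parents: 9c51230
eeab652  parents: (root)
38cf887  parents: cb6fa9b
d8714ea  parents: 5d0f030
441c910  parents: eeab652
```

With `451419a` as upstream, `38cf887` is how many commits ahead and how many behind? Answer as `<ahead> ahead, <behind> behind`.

Reachable from 38cf887: {2db32cd, 38cf887, 441c910, 5d0f030, cb6fa9b, d13a354, eeab652}.
Reachable from 451419a: {2db32cd, 38cf887, 441c910, 451419a, 5d0f030, 9c51230, c469324, cb6fa9b, d13a354, d8714ea, eeab652}.
Only in 38cf887's history (ahead): {} — 0.
Only in 451419a's history (behind): {451419a, 9c51230, c469324, d8714ea} — 4.

0 ahead, 4 behind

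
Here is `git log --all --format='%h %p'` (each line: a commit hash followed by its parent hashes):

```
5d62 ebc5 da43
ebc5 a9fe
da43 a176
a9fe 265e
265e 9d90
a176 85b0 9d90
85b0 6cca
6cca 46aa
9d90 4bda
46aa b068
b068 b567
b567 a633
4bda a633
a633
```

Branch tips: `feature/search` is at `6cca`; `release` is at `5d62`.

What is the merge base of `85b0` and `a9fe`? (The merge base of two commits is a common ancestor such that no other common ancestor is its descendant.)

Ancestors of 85b0: {46aa, 6cca, 85b0, a633, b068, b567}.
Ancestors of a9fe: {265e, 4bda, 9d90, a633, a9fe}.
Common ancestors: {a633}.
The only common ancestor is a633, so it is the merge base.

a633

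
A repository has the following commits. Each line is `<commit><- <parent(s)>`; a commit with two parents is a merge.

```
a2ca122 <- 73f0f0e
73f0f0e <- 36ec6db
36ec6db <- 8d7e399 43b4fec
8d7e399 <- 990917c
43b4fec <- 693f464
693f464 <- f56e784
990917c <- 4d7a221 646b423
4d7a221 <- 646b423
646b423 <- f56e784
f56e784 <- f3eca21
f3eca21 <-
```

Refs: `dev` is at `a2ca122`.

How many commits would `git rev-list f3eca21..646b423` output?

Reachable from 646b423: {646b423, f3eca21, f56e784}.
Reachable from f3eca21: {f3eca21}.
In 646b423's history but not f3eca21's: {646b423, f56e784} — 2 commits.

2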